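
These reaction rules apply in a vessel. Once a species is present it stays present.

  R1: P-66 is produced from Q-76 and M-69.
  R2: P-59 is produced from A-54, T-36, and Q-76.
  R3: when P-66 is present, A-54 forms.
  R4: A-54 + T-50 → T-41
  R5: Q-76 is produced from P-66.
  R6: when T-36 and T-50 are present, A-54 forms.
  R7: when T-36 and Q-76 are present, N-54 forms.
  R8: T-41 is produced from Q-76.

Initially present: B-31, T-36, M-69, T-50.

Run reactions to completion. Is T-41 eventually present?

Yes

T-36 and T-50 present → A-54 forms (R6).
A-54 and T-50 present → T-41 forms (R4).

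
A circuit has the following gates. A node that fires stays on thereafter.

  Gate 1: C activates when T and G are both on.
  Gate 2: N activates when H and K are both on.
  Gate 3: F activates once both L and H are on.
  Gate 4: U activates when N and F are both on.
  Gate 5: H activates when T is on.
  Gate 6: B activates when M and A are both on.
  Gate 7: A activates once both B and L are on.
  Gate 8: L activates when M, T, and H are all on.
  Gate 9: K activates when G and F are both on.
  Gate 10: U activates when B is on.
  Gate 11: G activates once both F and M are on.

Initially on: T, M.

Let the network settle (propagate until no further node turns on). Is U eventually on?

Gate 5: T on → H on.
Gate 8: M, T, and H on → L on.
Gate 3: L and H on → F on.
Gate 11: F and M on → G on.
G and F are on, so K activates (Gate 9).
H and K are on, so N activates (Gate 2).
N and F are on, so U activates (Gate 4).

Yes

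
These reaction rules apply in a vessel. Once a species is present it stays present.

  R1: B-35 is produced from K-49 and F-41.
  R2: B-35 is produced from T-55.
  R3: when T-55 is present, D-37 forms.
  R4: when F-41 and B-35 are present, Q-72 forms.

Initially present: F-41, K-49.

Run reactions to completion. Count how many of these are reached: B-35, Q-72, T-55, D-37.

2

K-49 and F-41 present → B-35 forms (R1).
F-41 and B-35 present → Q-72 forms (R4).
B-35: reached.
Q-72: reached.
No rule produces T-55, and it is not given.
D-37 would need T-55 (R3), but T-55 never forms.
Reached: B-35 and Q-72 — 2 of the 4.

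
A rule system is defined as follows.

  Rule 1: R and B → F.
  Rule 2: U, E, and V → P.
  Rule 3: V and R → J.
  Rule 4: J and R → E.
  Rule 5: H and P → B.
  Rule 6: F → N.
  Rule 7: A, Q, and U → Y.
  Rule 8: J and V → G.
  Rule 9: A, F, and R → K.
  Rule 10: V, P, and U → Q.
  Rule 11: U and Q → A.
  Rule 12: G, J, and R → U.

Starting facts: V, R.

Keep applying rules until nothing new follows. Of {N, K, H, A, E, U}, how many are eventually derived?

3

V and R hold, so J follows (Rule 3).
From J and R, Rule 4 gives E.
J and V hold, so G follows (Rule 8).
G, J, and R hold, so U follows (Rule 12).
U, E, and V hold, so P follows (Rule 2).
V, P, and U hold, so Q follows (Rule 10).
U and Q hold, so A follows (Rule 11).
N would need F (Rule 6), but F is never established.
K would need A, F, and R (Rule 9), but F is never established.
No rule produces H, and it is not given.
A: reached.
E: reached.
U: reached.
Reached: A, E, and U — 3 of the 6.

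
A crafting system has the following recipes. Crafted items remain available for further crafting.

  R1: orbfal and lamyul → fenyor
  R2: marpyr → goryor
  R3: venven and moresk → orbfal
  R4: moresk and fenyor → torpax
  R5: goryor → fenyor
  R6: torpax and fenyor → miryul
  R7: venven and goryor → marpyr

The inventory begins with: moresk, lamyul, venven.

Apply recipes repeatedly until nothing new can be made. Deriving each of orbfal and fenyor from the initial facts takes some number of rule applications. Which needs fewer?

orbfal

orbfal: venven and moresk → orbfal (R3). [1 rule application]
fenyor: venven and moresk → orbfal (R3). Using R1, orbfal and lamyul make fenyor. [2 rule applications]
orbfal needs fewer.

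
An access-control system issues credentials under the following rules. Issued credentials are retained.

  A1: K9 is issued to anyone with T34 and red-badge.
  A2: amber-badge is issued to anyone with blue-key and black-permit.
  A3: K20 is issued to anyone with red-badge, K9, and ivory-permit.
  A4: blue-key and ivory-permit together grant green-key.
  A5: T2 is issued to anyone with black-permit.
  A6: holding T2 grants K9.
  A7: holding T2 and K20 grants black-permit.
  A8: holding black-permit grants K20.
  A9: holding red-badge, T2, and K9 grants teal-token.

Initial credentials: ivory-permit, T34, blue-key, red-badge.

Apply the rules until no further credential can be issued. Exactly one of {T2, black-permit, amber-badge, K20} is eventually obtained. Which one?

Holding T34 and red-badge grants K9 (A1).
Holding red-badge, K9, and ivory-permit grants K20 (A3).
T2 would need black-permit (A5), but black-permit is never granted. amber-badge would need blue-key and black-permit (A2), but black-permit is never granted. black-permit would need T2 and K20 (A7), but T2 is never granted.

K20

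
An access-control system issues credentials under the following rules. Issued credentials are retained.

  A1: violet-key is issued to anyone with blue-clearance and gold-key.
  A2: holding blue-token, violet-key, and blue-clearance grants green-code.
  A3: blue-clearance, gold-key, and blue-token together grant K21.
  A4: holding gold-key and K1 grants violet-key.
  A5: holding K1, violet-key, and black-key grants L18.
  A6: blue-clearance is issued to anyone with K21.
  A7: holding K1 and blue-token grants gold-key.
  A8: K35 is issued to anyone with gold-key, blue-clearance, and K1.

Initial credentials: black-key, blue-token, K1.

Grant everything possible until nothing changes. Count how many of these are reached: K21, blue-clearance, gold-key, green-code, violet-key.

Holding K1 and blue-token grants gold-key (A7).
Holding gold-key and K1 grants violet-key (A4).
K21 would need blue-clearance, gold-key, and blue-token (A3), but blue-clearance is never granted.
blue-clearance would need K21 (A6), but K21 is never granted.
gold-key: reached.
green-code would need blue-token, violet-key, and blue-clearance (A2), but blue-clearance is never granted.
violet-key: reached.
Reached: gold-key and violet-key — 2 of the 5.

2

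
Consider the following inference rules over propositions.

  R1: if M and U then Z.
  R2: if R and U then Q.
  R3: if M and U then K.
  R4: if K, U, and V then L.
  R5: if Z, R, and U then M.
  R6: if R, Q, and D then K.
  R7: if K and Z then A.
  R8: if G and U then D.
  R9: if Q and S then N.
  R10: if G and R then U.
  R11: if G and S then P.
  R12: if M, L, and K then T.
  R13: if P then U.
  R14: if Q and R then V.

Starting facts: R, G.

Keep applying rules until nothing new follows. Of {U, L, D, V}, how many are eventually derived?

4

From G and R, R10 gives U.
From G and U, R8 gives D.
From R and U, R2 gives Q.
Q and R hold, so V follows (R14).
From R, Q, and D, R6 gives K.
From K, U, and V, R4 gives L.
U: reached.
L: reached.
D: reached.
V: reached.
All 4 are reached.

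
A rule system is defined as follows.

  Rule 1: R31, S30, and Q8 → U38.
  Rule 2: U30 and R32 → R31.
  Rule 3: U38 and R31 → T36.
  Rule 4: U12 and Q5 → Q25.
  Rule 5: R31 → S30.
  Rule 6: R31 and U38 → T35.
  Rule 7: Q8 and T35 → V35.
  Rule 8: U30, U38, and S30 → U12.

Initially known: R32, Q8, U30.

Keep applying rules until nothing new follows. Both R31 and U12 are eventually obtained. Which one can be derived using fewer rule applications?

R31: From U30 and R32, Rule 2 gives R31. [1 rule application]
U12: U30 and R32 hold, so R31 follows (Rule 2). From R31, Rule 5 gives S30. From R31, S30, and Q8, Rule 1 gives U38. U30, U38, and S30 hold, so U12 follows (Rule 8). [4 rule applications]
R31 needs fewer.

R31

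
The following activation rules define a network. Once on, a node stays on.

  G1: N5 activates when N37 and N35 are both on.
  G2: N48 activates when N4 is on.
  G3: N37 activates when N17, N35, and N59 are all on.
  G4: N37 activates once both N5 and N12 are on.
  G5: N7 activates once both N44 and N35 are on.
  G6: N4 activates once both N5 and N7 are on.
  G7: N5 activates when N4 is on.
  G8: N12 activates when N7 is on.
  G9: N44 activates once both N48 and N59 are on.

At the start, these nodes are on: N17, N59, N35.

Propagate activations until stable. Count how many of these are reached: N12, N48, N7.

N12 would need N7 (G8), but N7 never turns on.
N48 would need N4 (G2), but N4 never turns on.
N7 would need N44 and N35 (G5), but N44 never turns on.
None of the 3 are reached.

0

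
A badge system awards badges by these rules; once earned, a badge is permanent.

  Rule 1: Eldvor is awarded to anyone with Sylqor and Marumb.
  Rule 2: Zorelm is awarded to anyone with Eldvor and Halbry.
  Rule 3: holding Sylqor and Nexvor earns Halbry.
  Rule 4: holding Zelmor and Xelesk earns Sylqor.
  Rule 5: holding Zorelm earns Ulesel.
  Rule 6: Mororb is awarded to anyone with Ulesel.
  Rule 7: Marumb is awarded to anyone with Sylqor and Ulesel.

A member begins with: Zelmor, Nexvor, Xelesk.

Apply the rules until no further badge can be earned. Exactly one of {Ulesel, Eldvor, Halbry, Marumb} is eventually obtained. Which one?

Halbry

With Zelmor and Xelesk, Sylqor is earned (Rule 4).
With Sylqor and Nexvor, Halbry is earned (Rule 3).
Eldvor would need Sylqor and Marumb (Rule 1), but Marumb is never earned. Ulesel would need Zorelm (Rule 5), but Zorelm is never earned. Marumb would need Sylqor and Ulesel (Rule 7), but Ulesel is never earned.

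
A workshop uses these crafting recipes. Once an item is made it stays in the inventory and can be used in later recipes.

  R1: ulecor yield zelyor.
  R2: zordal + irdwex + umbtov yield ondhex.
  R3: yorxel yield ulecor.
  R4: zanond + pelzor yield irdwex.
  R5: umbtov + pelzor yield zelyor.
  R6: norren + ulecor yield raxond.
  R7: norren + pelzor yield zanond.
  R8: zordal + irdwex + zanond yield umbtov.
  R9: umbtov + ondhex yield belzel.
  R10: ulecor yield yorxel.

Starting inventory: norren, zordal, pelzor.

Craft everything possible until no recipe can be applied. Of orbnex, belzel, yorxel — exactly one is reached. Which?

Using R7, norren and pelzor make zanond.
zanond + pelzor → irdwex (R4).
Using R8, zordal, irdwex, and zanond make umbtov.
Using R2, zordal, irdwex, and umbtov make ondhex.
Using R9, umbtov and ondhex make belzel.
No rule produces orbnex, and it is not given. yorxel would need ulecor (R10), but ulecor is never obtained.

belzel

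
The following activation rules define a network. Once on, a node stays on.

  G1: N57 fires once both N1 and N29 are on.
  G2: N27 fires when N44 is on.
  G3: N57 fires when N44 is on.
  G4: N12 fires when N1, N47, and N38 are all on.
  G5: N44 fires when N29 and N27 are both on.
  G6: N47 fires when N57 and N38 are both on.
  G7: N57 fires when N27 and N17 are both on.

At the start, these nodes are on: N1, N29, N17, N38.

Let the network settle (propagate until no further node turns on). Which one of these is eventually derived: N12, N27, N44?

N1 and N29 are on, so N57 fires (G1).
N57 and N38 are on, so N47 fires (G6).
N1, N47, and N38 are on, so N12 fires (G4).
N44 would need N29 and N27 (G5), but N27 never turns on. N27 would need N44 (G2), but N44 never turns on.

N12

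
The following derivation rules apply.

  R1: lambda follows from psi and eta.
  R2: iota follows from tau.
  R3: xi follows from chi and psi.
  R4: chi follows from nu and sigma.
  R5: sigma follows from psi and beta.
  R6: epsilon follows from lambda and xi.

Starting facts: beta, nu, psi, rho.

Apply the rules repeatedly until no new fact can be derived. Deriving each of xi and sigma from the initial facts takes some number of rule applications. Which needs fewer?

sigma

sigma: From psi and beta, R5 gives sigma. [1 rule application]
xi: psi and beta hold, so sigma follows (R5). nu and sigma hold, so chi follows (R4). chi and psi hold, so xi follows (R3). [3 rule applications]
sigma needs fewer.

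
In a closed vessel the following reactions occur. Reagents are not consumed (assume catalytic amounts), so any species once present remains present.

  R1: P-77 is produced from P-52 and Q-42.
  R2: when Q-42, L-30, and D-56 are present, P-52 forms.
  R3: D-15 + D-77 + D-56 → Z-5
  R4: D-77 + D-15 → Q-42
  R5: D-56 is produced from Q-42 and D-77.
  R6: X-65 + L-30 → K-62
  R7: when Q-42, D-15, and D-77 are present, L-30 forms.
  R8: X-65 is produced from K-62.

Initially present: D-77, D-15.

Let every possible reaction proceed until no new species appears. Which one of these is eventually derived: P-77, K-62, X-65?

D-77 and D-15 present → Q-42 forms (R4).
Q-42, D-15, and D-77 present → L-30 forms (R7).
Q-42 and D-77 present → D-56 forms (R5).
Q-42, L-30, and D-56 present → P-52 forms (R2).
P-52 and Q-42 present → P-77 forms (R1).
K-62 would need X-65 and L-30 (R6), but X-65 never forms. X-65 would need K-62 (R8), but K-62 never forms.

P-77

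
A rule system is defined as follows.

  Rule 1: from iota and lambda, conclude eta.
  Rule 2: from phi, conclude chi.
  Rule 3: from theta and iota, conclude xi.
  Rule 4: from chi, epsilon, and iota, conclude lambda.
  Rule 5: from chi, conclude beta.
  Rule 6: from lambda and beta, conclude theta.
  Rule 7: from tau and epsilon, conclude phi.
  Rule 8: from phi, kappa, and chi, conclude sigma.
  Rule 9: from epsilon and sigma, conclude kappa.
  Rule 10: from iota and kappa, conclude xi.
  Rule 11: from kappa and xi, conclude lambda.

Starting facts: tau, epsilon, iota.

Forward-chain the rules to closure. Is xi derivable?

Yes

From tau and epsilon, Rule 7 gives phi.
From phi, Rule 2 gives chi.
From chi, epsilon, and iota, Rule 4 gives lambda.
chi holds, so beta follows (Rule 5).
lambda and beta hold, so theta follows (Rule 6).
From theta and iota, Rule 3 gives xi.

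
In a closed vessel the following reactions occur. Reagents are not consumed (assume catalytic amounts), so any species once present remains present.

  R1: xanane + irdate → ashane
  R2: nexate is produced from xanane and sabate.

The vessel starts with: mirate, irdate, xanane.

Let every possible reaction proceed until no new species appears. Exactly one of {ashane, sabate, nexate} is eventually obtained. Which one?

ashane

xanane and irdate present → ashane forms (R1).
nexate would need xanane and sabate (R2), but sabate never forms. No rule produces sabate, and it is not given.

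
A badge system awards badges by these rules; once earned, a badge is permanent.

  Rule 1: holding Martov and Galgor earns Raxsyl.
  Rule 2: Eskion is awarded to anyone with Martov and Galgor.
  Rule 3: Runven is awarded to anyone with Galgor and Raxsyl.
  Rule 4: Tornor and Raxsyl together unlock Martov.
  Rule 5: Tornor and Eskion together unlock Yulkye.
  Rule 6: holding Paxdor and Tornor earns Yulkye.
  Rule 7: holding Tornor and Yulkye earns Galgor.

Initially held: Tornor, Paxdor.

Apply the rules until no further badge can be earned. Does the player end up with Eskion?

Eskion would need Martov and Galgor (Rule 2), but Martov is never earned.

No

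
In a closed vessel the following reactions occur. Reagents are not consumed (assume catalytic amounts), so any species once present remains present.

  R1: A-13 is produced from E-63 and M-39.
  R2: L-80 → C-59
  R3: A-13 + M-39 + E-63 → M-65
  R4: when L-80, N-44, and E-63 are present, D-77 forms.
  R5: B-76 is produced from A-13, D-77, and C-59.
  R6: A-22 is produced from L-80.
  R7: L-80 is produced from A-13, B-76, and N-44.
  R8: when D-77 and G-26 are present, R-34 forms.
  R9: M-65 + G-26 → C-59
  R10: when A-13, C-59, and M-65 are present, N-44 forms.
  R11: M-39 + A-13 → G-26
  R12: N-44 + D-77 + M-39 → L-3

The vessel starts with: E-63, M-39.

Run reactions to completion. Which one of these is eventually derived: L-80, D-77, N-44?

E-63 and M-39 present → A-13 forms (R1).
A-13, M-39, and E-63 present → M-65 forms (R3).
M-39 and A-13 present → G-26 forms (R11).
M-65 and G-26 present → C-59 forms (R9).
A-13, C-59, and M-65 present → N-44 forms (R10).
L-80 would need A-13, B-76, and N-44 (R7), but B-76 never forms. D-77 would need L-80, N-44, and E-63 (R4), but L-80 never forms.

N-44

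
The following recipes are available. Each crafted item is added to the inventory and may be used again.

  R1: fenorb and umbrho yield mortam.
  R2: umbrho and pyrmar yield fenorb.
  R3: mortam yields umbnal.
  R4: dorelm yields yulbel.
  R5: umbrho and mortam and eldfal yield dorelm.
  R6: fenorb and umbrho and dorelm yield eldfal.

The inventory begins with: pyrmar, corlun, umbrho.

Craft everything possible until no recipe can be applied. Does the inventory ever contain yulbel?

yulbel would need dorelm (R4), but dorelm is never obtained.

No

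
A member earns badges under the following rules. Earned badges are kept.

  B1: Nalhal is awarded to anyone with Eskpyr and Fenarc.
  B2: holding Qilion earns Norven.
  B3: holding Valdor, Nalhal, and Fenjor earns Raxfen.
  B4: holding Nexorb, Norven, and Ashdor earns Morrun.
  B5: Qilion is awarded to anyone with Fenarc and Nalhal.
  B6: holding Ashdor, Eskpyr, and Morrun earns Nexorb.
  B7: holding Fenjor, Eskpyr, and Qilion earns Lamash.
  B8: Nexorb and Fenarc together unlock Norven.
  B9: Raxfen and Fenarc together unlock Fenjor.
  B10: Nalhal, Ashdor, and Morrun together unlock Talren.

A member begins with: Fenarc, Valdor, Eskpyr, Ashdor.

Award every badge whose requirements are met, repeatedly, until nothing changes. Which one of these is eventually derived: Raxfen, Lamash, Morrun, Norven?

With Eskpyr and Fenarc, Nalhal is earned (B1).
With Fenarc and Nalhal, Qilion is earned (B5).
With Qilion, Norven is earned (B2).
Raxfen would need Valdor, Nalhal, and Fenjor (B3), but Fenjor is never earned. Lamash would need Fenjor, Eskpyr, and Qilion (B7), but Fenjor is never earned. Morrun would need Nexorb, Norven, and Ashdor (B4), but Nexorb is never earned.

Norven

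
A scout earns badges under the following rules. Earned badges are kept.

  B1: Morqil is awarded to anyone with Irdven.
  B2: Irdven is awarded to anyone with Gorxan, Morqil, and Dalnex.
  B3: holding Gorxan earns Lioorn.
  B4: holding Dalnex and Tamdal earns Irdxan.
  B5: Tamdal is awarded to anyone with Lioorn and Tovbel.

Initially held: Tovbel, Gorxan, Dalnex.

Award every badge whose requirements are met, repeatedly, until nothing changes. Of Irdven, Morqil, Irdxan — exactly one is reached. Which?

Irdxan

With Gorxan, Lioorn is earned (B3).
With Lioorn and Tovbel, Tamdal is earned (B5).
With Dalnex and Tamdal, Irdxan is earned (B4).
Irdven would need Gorxan, Morqil, and Dalnex (B2), but Morqil is never earned. Morqil would need Irdven (B1), but Irdven is never earned.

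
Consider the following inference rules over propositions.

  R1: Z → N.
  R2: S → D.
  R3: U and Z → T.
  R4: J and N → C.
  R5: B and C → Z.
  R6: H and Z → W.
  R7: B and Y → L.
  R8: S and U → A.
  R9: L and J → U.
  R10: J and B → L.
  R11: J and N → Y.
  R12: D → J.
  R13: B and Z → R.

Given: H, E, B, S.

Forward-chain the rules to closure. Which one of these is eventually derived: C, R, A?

A

From S, R2 gives D.
From D, R12 gives J.
From J and B, R10 gives L.
From L and J, R9 gives U.
From S and U, R8 gives A.
C would need J and N (R4), but N is never established. R would need B and Z (R13), but Z is never established.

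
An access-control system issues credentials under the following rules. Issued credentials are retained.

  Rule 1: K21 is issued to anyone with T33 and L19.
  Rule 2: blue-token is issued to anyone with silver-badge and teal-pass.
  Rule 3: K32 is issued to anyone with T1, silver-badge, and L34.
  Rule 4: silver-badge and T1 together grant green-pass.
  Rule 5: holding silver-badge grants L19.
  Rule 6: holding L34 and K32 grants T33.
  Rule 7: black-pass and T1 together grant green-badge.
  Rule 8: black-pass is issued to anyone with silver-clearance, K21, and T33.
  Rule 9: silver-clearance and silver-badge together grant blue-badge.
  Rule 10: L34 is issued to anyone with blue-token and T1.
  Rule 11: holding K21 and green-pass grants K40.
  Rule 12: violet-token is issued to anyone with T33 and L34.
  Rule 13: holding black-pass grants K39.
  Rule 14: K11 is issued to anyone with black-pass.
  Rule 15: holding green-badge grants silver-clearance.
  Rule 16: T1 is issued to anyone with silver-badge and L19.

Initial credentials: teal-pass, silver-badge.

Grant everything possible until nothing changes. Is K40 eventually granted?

Yes

Holding silver-badge and teal-pass grants blue-token (Rule 2).
Holding silver-badge grants L19 (Rule 5).
Holding silver-badge and L19 grants T1 (Rule 16).
Holding blue-token and T1 grants L34 (Rule 10).
Holding silver-badge and T1 grants green-pass (Rule 4).
Holding T1, silver-badge, and L34 grants K32 (Rule 3).
Holding L34 and K32 grants T33 (Rule 6).
Holding T33 and L19 grants K21 (Rule 1).
Holding K21 and green-pass grants K40 (Rule 11).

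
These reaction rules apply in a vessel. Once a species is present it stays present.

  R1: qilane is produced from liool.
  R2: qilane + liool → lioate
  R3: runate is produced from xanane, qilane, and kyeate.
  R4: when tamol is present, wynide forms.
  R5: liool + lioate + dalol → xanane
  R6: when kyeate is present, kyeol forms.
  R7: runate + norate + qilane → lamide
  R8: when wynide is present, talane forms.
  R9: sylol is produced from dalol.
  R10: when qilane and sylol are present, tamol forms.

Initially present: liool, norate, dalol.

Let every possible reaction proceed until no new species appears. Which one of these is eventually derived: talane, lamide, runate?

dalol present → sylol forms (R9).
liool present → qilane forms (R1).
qilane and sylol present → tamol forms (R10).
tamol present → wynide forms (R4).
wynide present → talane forms (R8).
lamide would need runate, norate, and qilane (R7), but runate never forms. runate would need xanane, qilane, and kyeate (R3), but kyeate never forms.

talane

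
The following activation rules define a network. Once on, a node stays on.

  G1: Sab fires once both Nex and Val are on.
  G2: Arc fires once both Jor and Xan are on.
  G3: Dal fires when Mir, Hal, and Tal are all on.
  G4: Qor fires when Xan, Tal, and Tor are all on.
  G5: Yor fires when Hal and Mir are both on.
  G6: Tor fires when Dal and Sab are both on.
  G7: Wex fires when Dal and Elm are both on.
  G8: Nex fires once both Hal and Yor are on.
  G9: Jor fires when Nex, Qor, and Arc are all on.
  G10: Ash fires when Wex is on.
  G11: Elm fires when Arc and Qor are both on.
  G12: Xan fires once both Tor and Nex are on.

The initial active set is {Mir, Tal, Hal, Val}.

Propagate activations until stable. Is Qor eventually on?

Yes

Hal and Mir are on, so Yor fires (G5).
G3: Mir, Hal, and Tal on → Dal on.
G8: Hal and Yor on → Nex on.
G1: Nex and Val on → Sab on.
G6: Dal and Sab on → Tor on.
Tor and Nex are on, so Xan fires (G12).
Xan, Tal, and Tor are on, so Qor fires (G4).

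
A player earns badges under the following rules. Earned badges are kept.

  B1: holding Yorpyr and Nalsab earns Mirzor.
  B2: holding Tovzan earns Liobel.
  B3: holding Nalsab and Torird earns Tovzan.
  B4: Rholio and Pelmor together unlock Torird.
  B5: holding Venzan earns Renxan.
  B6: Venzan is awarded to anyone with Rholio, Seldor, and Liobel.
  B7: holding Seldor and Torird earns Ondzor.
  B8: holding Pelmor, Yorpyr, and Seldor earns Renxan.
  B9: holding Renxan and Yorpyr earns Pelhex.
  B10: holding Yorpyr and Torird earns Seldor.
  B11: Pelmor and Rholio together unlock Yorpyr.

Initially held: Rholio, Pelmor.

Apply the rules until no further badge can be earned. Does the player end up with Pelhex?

With Rholio and Pelmor, Torird is earned (B4).
With Pelmor and Rholio, Yorpyr is earned (B11).
With Yorpyr and Torird, Seldor is earned (B10).
With Pelmor, Yorpyr, and Seldor, Renxan is earned (B8).
With Renxan and Yorpyr, Pelhex is earned (B9).

Yes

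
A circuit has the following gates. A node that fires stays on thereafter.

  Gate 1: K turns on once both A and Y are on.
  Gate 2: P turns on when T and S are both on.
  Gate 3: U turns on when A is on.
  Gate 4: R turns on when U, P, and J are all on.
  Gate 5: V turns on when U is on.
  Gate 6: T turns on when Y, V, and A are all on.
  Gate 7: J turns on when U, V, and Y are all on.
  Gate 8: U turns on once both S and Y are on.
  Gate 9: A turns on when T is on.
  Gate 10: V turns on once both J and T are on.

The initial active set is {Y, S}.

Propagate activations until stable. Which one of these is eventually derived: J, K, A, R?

S and Y are on, so U turns on (Gate 8).
U is on, so V turns on (Gate 5).
U, V, and Y are on, so J turns on (Gate 7).
R would need U, P, and J (Gate 4), but P never turns on. A would need T (Gate 9), but T never turns on. K would need A and Y (Gate 1), but A never turns on.

J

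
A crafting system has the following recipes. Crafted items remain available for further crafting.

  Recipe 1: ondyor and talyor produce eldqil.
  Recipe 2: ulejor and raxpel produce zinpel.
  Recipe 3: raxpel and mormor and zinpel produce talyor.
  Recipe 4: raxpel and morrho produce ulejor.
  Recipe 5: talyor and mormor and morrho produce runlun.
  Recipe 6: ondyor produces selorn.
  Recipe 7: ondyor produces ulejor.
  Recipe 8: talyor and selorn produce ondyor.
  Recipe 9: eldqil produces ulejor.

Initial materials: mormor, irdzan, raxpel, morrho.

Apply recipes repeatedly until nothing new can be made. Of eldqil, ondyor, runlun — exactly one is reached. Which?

Using Recipe 4, raxpel and morrho make ulejor.
ulejor and raxpel → zinpel (Recipe 2).
raxpel and mormor and zinpel → talyor (Recipe 3).
Using Recipe 5, talyor, mormor, and morrho make runlun.
eldqil would need ondyor and talyor (Recipe 1), but ondyor is never obtained. ondyor would need talyor and selorn (Recipe 8), but selorn is never obtained.

runlun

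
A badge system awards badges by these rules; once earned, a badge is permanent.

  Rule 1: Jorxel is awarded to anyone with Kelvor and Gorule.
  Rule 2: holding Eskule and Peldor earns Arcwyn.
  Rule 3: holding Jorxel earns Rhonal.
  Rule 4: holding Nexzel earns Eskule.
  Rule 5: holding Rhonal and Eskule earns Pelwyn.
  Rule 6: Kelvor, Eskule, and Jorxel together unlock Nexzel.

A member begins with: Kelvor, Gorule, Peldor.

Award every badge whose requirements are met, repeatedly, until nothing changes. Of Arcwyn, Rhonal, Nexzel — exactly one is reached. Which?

With Kelvor and Gorule, Jorxel is earned (Rule 1).
With Jorxel, Rhonal is earned (Rule 3).
Nexzel would need Kelvor, Eskule, and Jorxel (Rule 6), but Eskule is never earned. Arcwyn would need Eskule and Peldor (Rule 2), but Eskule is never earned.

Rhonal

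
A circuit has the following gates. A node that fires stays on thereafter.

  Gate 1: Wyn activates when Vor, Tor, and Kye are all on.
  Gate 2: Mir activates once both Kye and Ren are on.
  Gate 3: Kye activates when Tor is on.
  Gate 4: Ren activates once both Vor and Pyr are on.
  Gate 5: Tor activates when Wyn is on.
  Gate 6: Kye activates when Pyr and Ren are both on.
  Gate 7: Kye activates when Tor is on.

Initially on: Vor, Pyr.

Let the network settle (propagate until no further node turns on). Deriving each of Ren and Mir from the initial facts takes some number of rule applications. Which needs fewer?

Ren: Gate 4: Vor and Pyr on → Ren on. [1 rule application]
Mir: Vor and Pyr are on, so Ren activates (Gate 4). Pyr and Ren are on, so Kye activates (Gate 6). Kye and Ren are on, so Mir activates (Gate 2). [3 rule applications]
Ren needs fewer.

Ren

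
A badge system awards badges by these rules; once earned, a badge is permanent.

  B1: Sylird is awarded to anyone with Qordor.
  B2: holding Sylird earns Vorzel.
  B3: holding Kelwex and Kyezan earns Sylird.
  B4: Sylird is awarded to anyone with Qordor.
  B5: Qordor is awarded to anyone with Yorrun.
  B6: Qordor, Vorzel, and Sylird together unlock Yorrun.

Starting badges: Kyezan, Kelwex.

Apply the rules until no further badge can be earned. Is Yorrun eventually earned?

No

Yorrun would need Qordor, Vorzel, and Sylird (B6), but Qordor is never earned.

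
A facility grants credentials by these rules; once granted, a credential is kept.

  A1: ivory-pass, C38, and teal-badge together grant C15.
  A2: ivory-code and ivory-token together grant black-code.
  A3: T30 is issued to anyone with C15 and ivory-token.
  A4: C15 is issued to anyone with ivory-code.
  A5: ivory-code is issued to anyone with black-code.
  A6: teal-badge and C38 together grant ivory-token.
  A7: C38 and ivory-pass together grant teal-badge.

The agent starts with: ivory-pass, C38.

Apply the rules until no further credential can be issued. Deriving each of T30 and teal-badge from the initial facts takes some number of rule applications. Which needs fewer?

teal-badge

teal-badge: Holding C38 and ivory-pass grants teal-badge (A7). [1 rule application]
T30: Holding C38 and ivory-pass grants teal-badge (A7). Holding teal-badge and C38 grants ivory-token (A6). Holding ivory-pass, C38, and teal-badge grants C15 (A1). Holding C15 and ivory-token grants T30 (A3). [4 rule applications]
teal-badge needs fewer.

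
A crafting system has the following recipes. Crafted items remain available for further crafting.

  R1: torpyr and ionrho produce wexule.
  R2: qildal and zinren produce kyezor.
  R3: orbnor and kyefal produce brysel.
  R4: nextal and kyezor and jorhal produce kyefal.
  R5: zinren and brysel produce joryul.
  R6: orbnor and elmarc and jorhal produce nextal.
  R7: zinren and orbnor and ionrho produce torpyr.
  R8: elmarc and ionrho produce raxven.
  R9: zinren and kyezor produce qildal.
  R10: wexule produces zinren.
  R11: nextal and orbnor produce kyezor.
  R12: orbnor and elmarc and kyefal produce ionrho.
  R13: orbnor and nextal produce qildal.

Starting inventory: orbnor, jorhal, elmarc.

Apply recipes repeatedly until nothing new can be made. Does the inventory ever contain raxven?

Yes

orbnor and elmarc and jorhal → nextal (R6).
Using R11, nextal and orbnor make kyezor.
nextal and kyezor and jorhal → kyefal (R4).
Using R12, orbnor, elmarc, and kyefal make ionrho.
elmarc and ionrho → raxven (R8).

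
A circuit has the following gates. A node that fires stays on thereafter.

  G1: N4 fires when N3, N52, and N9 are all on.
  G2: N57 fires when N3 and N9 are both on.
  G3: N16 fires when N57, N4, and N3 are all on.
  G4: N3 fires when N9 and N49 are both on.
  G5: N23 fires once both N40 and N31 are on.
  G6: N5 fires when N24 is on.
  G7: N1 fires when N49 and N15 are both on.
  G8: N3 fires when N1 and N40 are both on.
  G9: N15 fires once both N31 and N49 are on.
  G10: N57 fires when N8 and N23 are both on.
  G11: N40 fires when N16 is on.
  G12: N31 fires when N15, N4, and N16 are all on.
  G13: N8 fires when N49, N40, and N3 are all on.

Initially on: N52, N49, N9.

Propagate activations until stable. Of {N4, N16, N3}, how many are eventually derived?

G4: N9 and N49 on → N3 on.
N3, N52, and N9 are on, so N4 fires (G1).
N3 and N9 are on, so N57 fires (G2).
N57, N4, and N3 are on, so N16 fires (G3).
N4: reached.
N16: reached.
N3: reached.
All 3 are reached.

3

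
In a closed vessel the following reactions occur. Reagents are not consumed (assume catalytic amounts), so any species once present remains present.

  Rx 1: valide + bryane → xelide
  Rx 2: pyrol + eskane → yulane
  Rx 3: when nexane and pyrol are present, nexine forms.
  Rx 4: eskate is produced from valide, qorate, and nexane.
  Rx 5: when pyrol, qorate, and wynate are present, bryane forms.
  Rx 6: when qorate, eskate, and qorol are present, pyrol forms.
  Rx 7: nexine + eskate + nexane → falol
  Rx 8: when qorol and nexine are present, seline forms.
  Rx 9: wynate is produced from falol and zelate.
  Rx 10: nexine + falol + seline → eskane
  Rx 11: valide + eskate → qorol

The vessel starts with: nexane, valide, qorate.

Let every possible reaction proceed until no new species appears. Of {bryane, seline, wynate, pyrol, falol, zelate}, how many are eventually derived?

3

valide, qorate, and nexane present → eskate forms (Rx 4).
valide and eskate present → qorol forms (Rx 11).
qorate, eskate, and qorol present → pyrol forms (Rx 6).
nexane and pyrol present → nexine forms (Rx 3).
qorol and nexine present → seline forms (Rx 8).
nexine, eskate, and nexane present → falol forms (Rx 7).
bryane would need pyrol, qorate, and wynate (Rx 5), but wynate never forms.
seline: reached.
wynate would need falol and zelate (Rx 9), but zelate never forms.
pyrol: reached.
falol: reached.
No rule produces zelate, and it is not given.
Reached: seline, pyrol, and falol — 3 of the 6.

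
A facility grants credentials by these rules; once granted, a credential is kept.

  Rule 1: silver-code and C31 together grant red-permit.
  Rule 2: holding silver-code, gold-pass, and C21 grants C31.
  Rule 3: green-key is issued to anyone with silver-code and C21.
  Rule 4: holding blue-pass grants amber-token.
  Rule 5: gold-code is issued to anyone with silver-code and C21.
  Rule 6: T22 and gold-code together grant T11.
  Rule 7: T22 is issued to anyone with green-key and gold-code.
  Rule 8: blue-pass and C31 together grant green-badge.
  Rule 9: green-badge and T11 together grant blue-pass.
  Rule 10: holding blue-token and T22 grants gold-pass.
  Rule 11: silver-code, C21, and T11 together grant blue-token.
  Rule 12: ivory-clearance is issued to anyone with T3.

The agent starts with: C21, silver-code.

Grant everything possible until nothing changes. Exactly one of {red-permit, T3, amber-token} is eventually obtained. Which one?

red-permit

Holding silver-code and C21 grants green-key (Rule 3).
Holding silver-code and C21 grants gold-code (Rule 5).
Holding green-key and gold-code grants T22 (Rule 7).
Holding T22 and gold-code grants T11 (Rule 6).
Holding silver-code, C21, and T11 grants blue-token (Rule 11).
Holding blue-token and T22 grants gold-pass (Rule 10).
Holding silver-code, gold-pass, and C21 grants C31 (Rule 2).
Holding silver-code and C31 grants red-permit (Rule 1).
amber-token would need blue-pass (Rule 4), but blue-pass is never granted. No rule produces T3, and it is not given.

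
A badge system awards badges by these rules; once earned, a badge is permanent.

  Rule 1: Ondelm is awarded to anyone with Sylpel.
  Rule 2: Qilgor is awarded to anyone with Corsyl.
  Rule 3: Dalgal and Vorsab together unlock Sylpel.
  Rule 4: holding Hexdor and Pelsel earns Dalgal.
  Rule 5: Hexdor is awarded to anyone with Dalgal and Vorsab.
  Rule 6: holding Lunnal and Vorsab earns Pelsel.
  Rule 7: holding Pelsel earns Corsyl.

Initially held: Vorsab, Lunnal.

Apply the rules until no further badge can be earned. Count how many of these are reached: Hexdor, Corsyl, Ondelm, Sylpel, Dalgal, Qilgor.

2

With Lunnal and Vorsab, Pelsel is earned (Rule 6).
With Pelsel, Corsyl is earned (Rule 7).
With Corsyl, Qilgor is earned (Rule 2).
Hexdor would need Dalgal and Vorsab (Rule 5), but Dalgal is never earned.
Corsyl: reached.
Ondelm would need Sylpel (Rule 1), but Sylpel is never earned.
Sylpel would need Dalgal and Vorsab (Rule 3), but Dalgal is never earned.
Dalgal would need Hexdor and Pelsel (Rule 4), but Hexdor is never earned.
Qilgor: reached.
Reached: Corsyl and Qilgor — 2 of the 6.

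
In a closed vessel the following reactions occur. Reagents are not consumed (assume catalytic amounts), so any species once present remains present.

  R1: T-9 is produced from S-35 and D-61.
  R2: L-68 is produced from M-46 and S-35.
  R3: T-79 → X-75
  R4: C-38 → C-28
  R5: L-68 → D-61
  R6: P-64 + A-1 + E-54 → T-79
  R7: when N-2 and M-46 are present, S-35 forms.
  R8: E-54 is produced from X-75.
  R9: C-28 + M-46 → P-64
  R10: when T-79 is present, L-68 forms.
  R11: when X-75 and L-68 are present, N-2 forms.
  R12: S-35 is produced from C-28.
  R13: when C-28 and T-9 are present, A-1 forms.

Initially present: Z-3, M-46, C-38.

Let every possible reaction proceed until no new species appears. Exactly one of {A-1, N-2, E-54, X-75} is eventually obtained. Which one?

A-1

C-38 present → C-28 forms (R4).
C-28 present → S-35 forms (R12).
M-46 and S-35 present → L-68 forms (R2).
L-68 present → D-61 forms (R5).
S-35 and D-61 present → T-9 forms (R1).
C-28 and T-9 present → A-1 forms (R13).
E-54 would need X-75 (R8), but X-75 never forms. N-2 would need X-75 and L-68 (R11), but X-75 never forms. X-75 would need T-79 (R3), but T-79 never forms.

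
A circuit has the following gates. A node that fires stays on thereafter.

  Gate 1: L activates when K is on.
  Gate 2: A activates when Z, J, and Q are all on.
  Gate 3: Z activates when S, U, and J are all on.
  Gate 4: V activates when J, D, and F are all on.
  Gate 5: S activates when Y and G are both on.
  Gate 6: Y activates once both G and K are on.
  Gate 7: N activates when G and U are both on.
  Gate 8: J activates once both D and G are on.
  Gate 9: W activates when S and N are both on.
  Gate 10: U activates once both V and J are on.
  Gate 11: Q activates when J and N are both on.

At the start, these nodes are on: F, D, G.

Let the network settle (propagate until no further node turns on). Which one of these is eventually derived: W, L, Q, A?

Q

D and G are on, so J activates (Gate 8).
J, D, and F are on, so V activates (Gate 4).
Gate 10: V and J on → U on.
G and U are on, so N activates (Gate 7).
J and N are on, so Q activates (Gate 11).
A would need Z, J, and Q (Gate 2), but Z never turns on. L would need K (Gate 1), but K never turns on. W would need S and N (Gate 9), but S never turns on.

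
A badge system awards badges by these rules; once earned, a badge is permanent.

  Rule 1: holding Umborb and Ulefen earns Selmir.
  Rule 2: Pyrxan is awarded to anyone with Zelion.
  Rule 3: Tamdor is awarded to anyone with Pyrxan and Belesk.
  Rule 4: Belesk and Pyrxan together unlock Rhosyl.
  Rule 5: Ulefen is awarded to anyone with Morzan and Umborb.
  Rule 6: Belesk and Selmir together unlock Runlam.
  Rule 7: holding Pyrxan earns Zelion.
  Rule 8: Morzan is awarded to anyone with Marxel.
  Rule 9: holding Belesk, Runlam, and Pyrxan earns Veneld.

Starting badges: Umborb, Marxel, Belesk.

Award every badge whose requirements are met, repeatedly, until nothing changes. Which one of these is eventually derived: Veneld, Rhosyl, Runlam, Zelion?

Runlam

With Marxel, Morzan is earned (Rule 8).
With Morzan and Umborb, Ulefen is earned (Rule 5).
With Umborb and Ulefen, Selmir is earned (Rule 1).
With Belesk and Selmir, Runlam is earned (Rule 6).
Veneld would need Belesk, Runlam, and Pyrxan (Rule 9), but Pyrxan is never earned. Rhosyl would need Belesk and Pyrxan (Rule 4), but Pyrxan is never earned. Zelion would need Pyrxan (Rule 7), but Pyrxan is never earned.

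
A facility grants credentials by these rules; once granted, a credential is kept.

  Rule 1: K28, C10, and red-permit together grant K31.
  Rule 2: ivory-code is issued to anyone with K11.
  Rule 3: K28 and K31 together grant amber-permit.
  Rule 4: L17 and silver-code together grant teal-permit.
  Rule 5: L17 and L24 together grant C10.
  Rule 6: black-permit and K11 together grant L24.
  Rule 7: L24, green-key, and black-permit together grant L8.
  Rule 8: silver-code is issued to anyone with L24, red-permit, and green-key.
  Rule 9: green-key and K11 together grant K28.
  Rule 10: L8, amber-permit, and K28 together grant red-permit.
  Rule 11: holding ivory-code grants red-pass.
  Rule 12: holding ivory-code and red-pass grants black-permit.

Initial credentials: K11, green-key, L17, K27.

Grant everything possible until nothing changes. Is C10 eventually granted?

Yes

Holding K11 grants ivory-code (Rule 2).
Holding ivory-code grants red-pass (Rule 11).
Holding ivory-code and red-pass grants black-permit (Rule 12).
Holding black-permit and K11 grants L24 (Rule 6).
Holding L17 and L24 grants C10 (Rule 5).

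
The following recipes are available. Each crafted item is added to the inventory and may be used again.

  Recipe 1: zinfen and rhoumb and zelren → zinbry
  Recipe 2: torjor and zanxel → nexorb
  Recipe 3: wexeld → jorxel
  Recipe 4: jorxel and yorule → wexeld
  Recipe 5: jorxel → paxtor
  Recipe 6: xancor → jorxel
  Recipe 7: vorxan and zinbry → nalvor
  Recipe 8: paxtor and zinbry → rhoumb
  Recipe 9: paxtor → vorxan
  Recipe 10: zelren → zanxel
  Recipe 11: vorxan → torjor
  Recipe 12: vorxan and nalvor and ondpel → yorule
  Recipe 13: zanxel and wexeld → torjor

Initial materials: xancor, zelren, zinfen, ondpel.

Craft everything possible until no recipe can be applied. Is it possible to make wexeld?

No

wexeld would need jorxel and yorule (Recipe 4), but yorule is never obtained.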